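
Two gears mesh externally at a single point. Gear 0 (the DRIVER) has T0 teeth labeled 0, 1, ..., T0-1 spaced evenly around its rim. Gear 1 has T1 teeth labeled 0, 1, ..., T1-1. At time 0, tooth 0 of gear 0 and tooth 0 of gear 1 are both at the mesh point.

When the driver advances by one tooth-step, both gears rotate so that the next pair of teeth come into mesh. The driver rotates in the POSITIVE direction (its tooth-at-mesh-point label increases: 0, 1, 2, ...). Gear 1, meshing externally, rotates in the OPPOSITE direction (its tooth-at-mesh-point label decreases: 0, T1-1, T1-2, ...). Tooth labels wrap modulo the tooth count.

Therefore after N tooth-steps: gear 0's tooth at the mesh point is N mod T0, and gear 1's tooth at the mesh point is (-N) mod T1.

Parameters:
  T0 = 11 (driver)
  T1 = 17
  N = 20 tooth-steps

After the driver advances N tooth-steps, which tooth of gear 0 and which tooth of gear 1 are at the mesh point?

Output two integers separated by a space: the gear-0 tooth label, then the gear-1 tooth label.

Answer: 9 14

Derivation:
Gear 0 (driver, T0=11): tooth at mesh = N mod T0
  20 = 1 * 11 + 9, so 20 mod 11 = 9
  gear 0 tooth = 9
Gear 1 (driven, T1=17): tooth at mesh = (-N) mod T1
  20 = 1 * 17 + 3, so 20 mod 17 = 3
  (-20) mod 17 = (-3) mod 17 = 17 - 3 = 14
Mesh after 20 steps: gear-0 tooth 9 meets gear-1 tooth 14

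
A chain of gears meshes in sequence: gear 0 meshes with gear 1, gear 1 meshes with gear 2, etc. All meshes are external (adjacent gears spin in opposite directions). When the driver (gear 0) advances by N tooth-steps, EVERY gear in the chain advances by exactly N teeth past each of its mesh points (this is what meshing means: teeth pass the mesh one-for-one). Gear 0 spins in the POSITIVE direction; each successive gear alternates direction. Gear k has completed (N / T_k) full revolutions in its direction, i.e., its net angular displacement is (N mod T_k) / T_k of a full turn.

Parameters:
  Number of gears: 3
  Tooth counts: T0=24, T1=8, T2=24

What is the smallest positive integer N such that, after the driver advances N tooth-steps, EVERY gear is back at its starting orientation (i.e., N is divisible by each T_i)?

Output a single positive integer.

Answer: 24

Derivation:
Gear k returns to start when N is a multiple of T_k.
All gears at start simultaneously when N is a common multiple of [24, 8, 24]; the smallest such N is lcm(24, 8, 24).
Start: lcm = T0 = 24
Fold in T1=8: gcd(24, 8) = 8; lcm(24, 8) = 24 * 8 / 8 = 192 / 8 = 24
Fold in T2=24: gcd(24, 24) = 24; lcm(24, 24) = 24 * 24 / 24 = 576 / 24 = 24
Full cycle length = 24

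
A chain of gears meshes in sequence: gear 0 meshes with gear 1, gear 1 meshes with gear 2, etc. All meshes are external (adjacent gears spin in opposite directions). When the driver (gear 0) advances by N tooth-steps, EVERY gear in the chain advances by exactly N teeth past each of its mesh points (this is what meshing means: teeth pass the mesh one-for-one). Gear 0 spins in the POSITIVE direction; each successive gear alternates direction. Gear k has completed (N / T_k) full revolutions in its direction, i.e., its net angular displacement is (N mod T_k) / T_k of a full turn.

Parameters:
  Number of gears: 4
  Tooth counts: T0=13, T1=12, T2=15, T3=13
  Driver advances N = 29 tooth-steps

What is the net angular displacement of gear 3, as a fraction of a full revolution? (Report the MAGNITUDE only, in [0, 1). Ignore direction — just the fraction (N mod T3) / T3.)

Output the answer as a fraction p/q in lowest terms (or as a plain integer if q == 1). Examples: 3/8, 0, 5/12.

Chain of 4 gears, tooth counts: [13, 12, 15, 13]
  gear 0: T0=13, direction=positive, advance = 29 mod 13 = 3 teeth = 3/13 turn
  gear 1: T1=12, direction=negative, advance = 29 mod 12 = 5 teeth = 5/12 turn
  gear 2: T2=15, direction=positive, advance = 29 mod 15 = 14 teeth = 14/15 turn
  gear 3: T3=13, direction=negative, advance = 29 mod 13 = 3 teeth = 3/13 turn
Gear 3: 29 mod 13 = 3
Fraction = 3 / 13 = 3/13 (gcd(3,13)=1) = 3/13

Answer: 3/13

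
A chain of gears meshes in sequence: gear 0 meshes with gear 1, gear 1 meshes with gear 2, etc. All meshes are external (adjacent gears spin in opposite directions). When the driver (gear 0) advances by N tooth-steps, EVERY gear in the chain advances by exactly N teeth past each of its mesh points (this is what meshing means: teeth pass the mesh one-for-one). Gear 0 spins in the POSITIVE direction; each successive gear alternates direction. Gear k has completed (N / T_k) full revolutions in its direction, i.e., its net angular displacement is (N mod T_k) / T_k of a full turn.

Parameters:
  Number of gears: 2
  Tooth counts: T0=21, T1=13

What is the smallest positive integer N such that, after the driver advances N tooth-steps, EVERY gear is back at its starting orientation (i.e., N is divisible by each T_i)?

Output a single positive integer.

Answer: 273

Derivation:
Gear k returns to start when N is a multiple of T_k.
All gears at start simultaneously when N is a common multiple of [21, 13]; the smallest such N is lcm(21, 13).
Start: lcm = T0 = 21
Fold in T1=13: gcd(21, 13) = 1; lcm(21, 13) = 21 * 13 / 1 = 273 / 1 = 273
Full cycle length = 273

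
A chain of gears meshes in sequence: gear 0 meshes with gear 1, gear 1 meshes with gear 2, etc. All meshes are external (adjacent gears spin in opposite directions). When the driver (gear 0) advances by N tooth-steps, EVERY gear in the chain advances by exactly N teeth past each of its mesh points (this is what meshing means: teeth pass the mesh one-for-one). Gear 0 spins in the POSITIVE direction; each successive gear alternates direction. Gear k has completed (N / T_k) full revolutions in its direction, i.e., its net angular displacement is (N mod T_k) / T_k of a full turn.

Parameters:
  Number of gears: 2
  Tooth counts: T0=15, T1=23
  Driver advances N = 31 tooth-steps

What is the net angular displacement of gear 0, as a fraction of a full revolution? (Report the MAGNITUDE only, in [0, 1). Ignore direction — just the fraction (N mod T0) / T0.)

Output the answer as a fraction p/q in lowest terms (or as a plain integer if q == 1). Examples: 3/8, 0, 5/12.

Answer: 1/15

Derivation:
Chain of 2 gears, tooth counts: [15, 23]
  gear 0: T0=15, direction=positive, advance = 31 mod 15 = 1 teeth = 1/15 turn
  gear 1: T1=23, direction=negative, advance = 31 mod 23 = 8 teeth = 8/23 turn
Gear 0: 31 mod 15 = 1
Fraction = 1 / 15 = 1/15 (gcd(1,15)=1) = 1/15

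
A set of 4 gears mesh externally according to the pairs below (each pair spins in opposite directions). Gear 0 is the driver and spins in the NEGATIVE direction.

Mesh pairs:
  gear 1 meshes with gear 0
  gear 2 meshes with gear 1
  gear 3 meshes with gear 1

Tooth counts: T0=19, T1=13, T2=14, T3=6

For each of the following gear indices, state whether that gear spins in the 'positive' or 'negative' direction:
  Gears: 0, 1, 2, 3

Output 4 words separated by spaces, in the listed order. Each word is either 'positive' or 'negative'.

Gear 0 (driver): negative (depth 0)
  gear 1: meshes with gear 0 -> depth 1 -> positive (opposite of gear 0)
  gear 2: meshes with gear 1 -> depth 2 -> negative (opposite of gear 1)
  gear 3: meshes with gear 1 -> depth 2 -> negative (opposite of gear 1)
Queried indices 0, 1, 2, 3 -> negative, positive, negative, negative

Answer: negative positive negative negative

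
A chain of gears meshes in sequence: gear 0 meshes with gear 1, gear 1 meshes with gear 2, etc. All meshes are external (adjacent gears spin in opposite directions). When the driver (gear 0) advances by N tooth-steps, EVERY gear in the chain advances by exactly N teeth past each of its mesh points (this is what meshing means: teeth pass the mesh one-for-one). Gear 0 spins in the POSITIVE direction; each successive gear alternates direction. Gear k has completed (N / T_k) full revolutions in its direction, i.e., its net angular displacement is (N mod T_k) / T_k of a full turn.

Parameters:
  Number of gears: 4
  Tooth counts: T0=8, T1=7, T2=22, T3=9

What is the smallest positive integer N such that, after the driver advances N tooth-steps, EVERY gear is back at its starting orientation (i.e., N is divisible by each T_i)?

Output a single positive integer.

Gear k returns to start when N is a multiple of T_k.
All gears at start simultaneously when N is a common multiple of [8, 7, 22, 9]; the smallest such N is lcm(8, 7, 22, 9).
Start: lcm = T0 = 8
Fold in T1=7: gcd(8, 7) = 1; lcm(8, 7) = 8 * 7 / 1 = 56 / 1 = 56
Fold in T2=22: gcd(56, 22) = 2; lcm(56, 22) = 56 * 22 / 2 = 1232 / 2 = 616
Fold in T3=9: gcd(616, 9) = 1; lcm(616, 9) = 616 * 9 / 1 = 5544 / 1 = 5544
Full cycle length = 5544

Answer: 5544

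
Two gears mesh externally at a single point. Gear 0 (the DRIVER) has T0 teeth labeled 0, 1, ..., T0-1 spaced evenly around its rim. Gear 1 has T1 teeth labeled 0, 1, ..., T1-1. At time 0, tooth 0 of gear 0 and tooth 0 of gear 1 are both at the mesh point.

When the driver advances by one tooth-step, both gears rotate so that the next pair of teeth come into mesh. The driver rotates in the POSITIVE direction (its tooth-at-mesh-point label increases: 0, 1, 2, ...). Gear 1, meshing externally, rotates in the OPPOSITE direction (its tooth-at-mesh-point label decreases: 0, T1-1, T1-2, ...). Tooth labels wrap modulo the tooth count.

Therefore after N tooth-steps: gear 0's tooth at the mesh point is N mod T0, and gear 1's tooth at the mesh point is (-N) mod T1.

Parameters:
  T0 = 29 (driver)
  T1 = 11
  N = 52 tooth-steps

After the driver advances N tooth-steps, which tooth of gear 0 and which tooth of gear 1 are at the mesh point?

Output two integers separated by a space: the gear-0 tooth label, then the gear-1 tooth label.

Gear 0 (driver, T0=29): tooth at mesh = N mod T0
  52 = 1 * 29 + 23, so 52 mod 29 = 23
  gear 0 tooth = 23
Gear 1 (driven, T1=11): tooth at mesh = (-N) mod T1
  52 = 4 * 11 + 8, so 52 mod 11 = 8
  (-52) mod 11 = (-8) mod 11 = 11 - 8 = 3
Mesh after 52 steps: gear-0 tooth 23 meets gear-1 tooth 3

Answer: 23 3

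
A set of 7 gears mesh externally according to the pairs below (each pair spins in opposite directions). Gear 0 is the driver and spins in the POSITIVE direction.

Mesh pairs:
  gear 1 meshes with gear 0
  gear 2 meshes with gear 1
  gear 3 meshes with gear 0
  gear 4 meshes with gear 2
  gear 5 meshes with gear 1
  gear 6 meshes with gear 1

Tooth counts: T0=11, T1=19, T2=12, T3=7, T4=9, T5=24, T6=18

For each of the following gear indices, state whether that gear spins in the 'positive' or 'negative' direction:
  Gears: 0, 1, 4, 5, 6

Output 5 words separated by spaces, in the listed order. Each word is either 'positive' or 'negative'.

Gear 0 (driver): positive (depth 0)
  gear 1: meshes with gear 0 -> depth 1 -> negative (opposite of gear 0)
  gear 2: meshes with gear 1 -> depth 2 -> positive (opposite of gear 1)
  gear 3: meshes with gear 0 -> depth 1 -> negative (opposite of gear 0)
  gear 4: meshes with gear 2 -> depth 3 -> negative (opposite of gear 2)
  gear 5: meshes with gear 1 -> depth 2 -> positive (opposite of gear 1)
  gear 6: meshes with gear 1 -> depth 2 -> positive (opposite of gear 1)
Queried indices 0, 1, 4, 5, 6 -> positive, negative, negative, positive, positive

Answer: positive negative negative positive positive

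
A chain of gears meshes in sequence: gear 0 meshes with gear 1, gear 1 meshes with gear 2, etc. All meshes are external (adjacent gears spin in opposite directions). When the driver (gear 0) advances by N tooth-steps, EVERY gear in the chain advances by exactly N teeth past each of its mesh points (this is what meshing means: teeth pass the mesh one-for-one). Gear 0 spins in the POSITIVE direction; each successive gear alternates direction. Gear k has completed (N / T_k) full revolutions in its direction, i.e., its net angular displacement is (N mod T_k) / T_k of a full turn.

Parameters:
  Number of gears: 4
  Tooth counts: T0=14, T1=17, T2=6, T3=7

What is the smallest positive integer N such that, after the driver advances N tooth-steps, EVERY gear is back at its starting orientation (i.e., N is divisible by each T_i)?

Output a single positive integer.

Answer: 714

Derivation:
Gear k returns to start when N is a multiple of T_k.
All gears at start simultaneously when N is a common multiple of [14, 17, 6, 7]; the smallest such N is lcm(14, 17, 6, 7).
Start: lcm = T0 = 14
Fold in T1=17: gcd(14, 17) = 1; lcm(14, 17) = 14 * 17 / 1 = 238 / 1 = 238
Fold in T2=6: gcd(238, 6) = 2; lcm(238, 6) = 238 * 6 / 2 = 1428 / 2 = 714
Fold in T3=7: gcd(714, 7) = 7; lcm(714, 7) = 714 * 7 / 7 = 4998 / 7 = 714
Full cycle length = 714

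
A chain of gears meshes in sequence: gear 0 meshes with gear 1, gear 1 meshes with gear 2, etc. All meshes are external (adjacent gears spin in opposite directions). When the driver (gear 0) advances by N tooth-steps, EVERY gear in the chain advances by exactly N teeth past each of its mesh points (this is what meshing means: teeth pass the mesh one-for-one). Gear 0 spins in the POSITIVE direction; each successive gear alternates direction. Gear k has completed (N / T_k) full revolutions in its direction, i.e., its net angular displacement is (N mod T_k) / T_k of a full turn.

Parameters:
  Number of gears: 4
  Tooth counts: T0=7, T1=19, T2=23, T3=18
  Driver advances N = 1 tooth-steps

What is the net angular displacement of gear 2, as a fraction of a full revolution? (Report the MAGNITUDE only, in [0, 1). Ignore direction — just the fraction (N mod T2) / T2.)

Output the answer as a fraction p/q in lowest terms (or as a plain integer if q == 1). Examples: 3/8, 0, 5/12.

Answer: 1/23

Derivation:
Chain of 4 gears, tooth counts: [7, 19, 23, 18]
  gear 0: T0=7, direction=positive, advance = 1 mod 7 = 1 teeth = 1/7 turn
  gear 1: T1=19, direction=negative, advance = 1 mod 19 = 1 teeth = 1/19 turn
  gear 2: T2=23, direction=positive, advance = 1 mod 23 = 1 teeth = 1/23 turn
  gear 3: T3=18, direction=negative, advance = 1 mod 18 = 1 teeth = 1/18 turn
Gear 2: 1 mod 23 = 1
Fraction = 1 / 23 = 1/23 (gcd(1,23)=1) = 1/23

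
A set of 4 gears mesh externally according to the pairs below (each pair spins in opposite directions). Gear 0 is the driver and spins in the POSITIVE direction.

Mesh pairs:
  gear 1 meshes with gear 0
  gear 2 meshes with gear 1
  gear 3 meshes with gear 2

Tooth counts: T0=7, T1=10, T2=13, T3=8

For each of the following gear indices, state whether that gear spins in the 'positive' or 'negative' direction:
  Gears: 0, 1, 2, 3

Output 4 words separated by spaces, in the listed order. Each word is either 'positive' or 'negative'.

Answer: positive negative positive negative

Derivation:
Gear 0 (driver): positive (depth 0)
  gear 1: meshes with gear 0 -> depth 1 -> negative (opposite of gear 0)
  gear 2: meshes with gear 1 -> depth 2 -> positive (opposite of gear 1)
  gear 3: meshes with gear 2 -> depth 3 -> negative (opposite of gear 2)
Queried indices 0, 1, 2, 3 -> positive, negative, positive, negative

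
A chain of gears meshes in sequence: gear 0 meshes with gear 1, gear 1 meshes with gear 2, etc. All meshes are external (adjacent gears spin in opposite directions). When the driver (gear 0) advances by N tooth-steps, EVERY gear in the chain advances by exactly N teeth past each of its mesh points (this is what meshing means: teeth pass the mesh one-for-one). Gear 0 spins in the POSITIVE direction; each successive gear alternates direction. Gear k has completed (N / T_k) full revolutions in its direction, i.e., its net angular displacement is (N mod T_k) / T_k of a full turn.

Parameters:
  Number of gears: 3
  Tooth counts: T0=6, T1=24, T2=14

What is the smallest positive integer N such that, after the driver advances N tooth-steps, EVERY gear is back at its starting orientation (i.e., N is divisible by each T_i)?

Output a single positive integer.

Answer: 168

Derivation:
Gear k returns to start when N is a multiple of T_k.
All gears at start simultaneously when N is a common multiple of [6, 24, 14]; the smallest such N is lcm(6, 24, 14).
Start: lcm = T0 = 6
Fold in T1=24: gcd(6, 24) = 6; lcm(6, 24) = 6 * 24 / 6 = 144 / 6 = 24
Fold in T2=14: gcd(24, 14) = 2; lcm(24, 14) = 24 * 14 / 2 = 336 / 2 = 168
Full cycle length = 168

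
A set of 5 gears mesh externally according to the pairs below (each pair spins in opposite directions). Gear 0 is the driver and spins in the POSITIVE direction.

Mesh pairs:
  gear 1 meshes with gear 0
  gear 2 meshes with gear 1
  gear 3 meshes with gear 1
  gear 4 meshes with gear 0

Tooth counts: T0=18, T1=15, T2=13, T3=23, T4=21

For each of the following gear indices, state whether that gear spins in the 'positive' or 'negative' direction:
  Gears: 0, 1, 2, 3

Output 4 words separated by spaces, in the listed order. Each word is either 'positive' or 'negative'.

Gear 0 (driver): positive (depth 0)
  gear 1: meshes with gear 0 -> depth 1 -> negative (opposite of gear 0)
  gear 2: meshes with gear 1 -> depth 2 -> positive (opposite of gear 1)
  gear 3: meshes with gear 1 -> depth 2 -> positive (opposite of gear 1)
  gear 4: meshes with gear 0 -> depth 1 -> negative (opposite of gear 0)
Queried indices 0, 1, 2, 3 -> positive, negative, positive, positive

Answer: positive negative positive positive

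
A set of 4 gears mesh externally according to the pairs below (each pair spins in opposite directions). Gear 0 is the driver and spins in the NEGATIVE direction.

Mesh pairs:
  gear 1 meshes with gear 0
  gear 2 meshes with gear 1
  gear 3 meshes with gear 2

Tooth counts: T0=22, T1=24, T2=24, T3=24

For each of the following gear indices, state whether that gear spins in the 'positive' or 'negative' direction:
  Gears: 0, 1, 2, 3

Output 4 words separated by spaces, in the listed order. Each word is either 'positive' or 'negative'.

Gear 0 (driver): negative (depth 0)
  gear 1: meshes with gear 0 -> depth 1 -> positive (opposite of gear 0)
  gear 2: meshes with gear 1 -> depth 2 -> negative (opposite of gear 1)
  gear 3: meshes with gear 2 -> depth 3 -> positive (opposite of gear 2)
Queried indices 0, 1, 2, 3 -> negative, positive, negative, positive

Answer: negative positive negative positive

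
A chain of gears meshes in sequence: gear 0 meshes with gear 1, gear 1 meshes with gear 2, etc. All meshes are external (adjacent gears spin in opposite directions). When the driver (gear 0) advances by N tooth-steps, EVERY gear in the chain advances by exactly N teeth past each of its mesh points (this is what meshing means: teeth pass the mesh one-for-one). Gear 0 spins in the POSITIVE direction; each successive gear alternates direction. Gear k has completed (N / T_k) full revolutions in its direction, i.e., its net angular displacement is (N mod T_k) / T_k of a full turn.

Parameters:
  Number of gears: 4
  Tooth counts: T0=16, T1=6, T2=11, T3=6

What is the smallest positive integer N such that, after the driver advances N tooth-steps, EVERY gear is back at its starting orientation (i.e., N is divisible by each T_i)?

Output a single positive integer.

Gear k returns to start when N is a multiple of T_k.
All gears at start simultaneously when N is a common multiple of [16, 6, 11, 6]; the smallest such N is lcm(16, 6, 11, 6).
Start: lcm = T0 = 16
Fold in T1=6: gcd(16, 6) = 2; lcm(16, 6) = 16 * 6 / 2 = 96 / 2 = 48
Fold in T2=11: gcd(48, 11) = 1; lcm(48, 11) = 48 * 11 / 1 = 528 / 1 = 528
Fold in T3=6: gcd(528, 6) = 6; lcm(528, 6) = 528 * 6 / 6 = 3168 / 6 = 528
Full cycle length = 528

Answer: 528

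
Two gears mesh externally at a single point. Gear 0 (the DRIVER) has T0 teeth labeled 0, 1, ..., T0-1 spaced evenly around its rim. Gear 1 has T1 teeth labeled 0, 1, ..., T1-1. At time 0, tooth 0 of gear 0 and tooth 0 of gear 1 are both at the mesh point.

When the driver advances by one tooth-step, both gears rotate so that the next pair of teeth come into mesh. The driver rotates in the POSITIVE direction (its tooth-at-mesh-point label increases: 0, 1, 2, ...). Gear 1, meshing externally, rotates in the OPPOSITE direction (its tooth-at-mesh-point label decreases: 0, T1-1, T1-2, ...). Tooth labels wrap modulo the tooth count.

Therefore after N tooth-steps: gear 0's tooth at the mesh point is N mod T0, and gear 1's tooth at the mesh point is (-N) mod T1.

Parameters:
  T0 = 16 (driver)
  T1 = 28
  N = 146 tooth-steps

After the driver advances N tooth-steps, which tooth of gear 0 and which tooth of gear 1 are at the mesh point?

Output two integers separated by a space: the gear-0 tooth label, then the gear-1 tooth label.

Answer: 2 22

Derivation:
Gear 0 (driver, T0=16): tooth at mesh = N mod T0
  146 = 9 * 16 + 2, so 146 mod 16 = 2
  gear 0 tooth = 2
Gear 1 (driven, T1=28): tooth at mesh = (-N) mod T1
  146 = 5 * 28 + 6, so 146 mod 28 = 6
  (-146) mod 28 = (-6) mod 28 = 28 - 6 = 22
Mesh after 146 steps: gear-0 tooth 2 meets gear-1 tooth 22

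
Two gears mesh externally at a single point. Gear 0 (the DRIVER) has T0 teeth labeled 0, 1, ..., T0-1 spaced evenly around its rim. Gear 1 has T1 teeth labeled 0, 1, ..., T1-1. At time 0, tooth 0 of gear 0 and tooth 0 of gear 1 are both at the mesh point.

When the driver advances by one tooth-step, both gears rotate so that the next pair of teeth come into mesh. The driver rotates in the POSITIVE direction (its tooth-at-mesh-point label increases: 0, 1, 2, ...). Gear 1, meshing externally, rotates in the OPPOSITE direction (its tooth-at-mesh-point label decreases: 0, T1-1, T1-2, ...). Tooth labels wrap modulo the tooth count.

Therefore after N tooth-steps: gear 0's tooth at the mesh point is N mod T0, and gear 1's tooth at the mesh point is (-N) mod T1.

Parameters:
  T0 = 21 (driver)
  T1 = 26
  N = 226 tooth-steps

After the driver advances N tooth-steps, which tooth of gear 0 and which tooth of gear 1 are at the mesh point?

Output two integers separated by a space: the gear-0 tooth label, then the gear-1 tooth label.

Gear 0 (driver, T0=21): tooth at mesh = N mod T0
  226 = 10 * 21 + 16, so 226 mod 21 = 16
  gear 0 tooth = 16
Gear 1 (driven, T1=26): tooth at mesh = (-N) mod T1
  226 = 8 * 26 + 18, so 226 mod 26 = 18
  (-226) mod 26 = (-18) mod 26 = 26 - 18 = 8
Mesh after 226 steps: gear-0 tooth 16 meets gear-1 tooth 8

Answer: 16 8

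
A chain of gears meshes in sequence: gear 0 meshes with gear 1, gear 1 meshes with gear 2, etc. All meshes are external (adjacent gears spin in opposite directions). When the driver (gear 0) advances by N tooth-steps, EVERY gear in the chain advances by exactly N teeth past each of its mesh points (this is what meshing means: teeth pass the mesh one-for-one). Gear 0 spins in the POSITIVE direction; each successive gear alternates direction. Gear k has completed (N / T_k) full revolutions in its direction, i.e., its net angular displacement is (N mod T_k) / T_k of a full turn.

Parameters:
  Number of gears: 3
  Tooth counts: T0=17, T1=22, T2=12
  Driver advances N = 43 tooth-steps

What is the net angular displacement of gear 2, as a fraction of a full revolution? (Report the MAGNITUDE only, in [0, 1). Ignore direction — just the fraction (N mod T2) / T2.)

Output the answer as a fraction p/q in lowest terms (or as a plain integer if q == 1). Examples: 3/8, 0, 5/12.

Chain of 3 gears, tooth counts: [17, 22, 12]
  gear 0: T0=17, direction=positive, advance = 43 mod 17 = 9 teeth = 9/17 turn
  gear 1: T1=22, direction=negative, advance = 43 mod 22 = 21 teeth = 21/22 turn
  gear 2: T2=12, direction=positive, advance = 43 mod 12 = 7 teeth = 7/12 turn
Gear 2: 43 mod 12 = 7
Fraction = 7 / 12 = 7/12 (gcd(7,12)=1) = 7/12

Answer: 7/12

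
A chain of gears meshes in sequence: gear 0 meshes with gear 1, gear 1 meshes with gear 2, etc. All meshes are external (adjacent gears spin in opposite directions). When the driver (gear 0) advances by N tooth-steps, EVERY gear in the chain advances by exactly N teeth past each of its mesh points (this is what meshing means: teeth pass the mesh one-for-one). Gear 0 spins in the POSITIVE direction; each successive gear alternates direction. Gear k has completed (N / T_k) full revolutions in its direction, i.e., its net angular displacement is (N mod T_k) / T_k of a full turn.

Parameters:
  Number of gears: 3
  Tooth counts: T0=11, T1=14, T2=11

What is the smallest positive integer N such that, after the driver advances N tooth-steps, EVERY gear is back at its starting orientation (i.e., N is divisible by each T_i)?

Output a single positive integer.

Answer: 154

Derivation:
Gear k returns to start when N is a multiple of T_k.
All gears at start simultaneously when N is a common multiple of [11, 14, 11]; the smallest such N is lcm(11, 14, 11).
Start: lcm = T0 = 11
Fold in T1=14: gcd(11, 14) = 1; lcm(11, 14) = 11 * 14 / 1 = 154 / 1 = 154
Fold in T2=11: gcd(154, 11) = 11; lcm(154, 11) = 154 * 11 / 11 = 1694 / 11 = 154
Full cycle length = 154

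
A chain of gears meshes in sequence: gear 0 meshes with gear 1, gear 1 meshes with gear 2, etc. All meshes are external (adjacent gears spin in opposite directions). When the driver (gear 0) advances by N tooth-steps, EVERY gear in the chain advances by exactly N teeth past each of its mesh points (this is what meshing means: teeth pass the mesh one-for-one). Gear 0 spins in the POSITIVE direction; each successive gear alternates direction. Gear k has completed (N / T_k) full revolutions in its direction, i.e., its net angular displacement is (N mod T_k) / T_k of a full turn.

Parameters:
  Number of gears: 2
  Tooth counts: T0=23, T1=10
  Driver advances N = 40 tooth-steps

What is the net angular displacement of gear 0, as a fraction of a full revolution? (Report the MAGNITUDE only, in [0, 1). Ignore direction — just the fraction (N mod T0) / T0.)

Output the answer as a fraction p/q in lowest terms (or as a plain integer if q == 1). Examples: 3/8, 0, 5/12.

Answer: 17/23

Derivation:
Chain of 2 gears, tooth counts: [23, 10]
  gear 0: T0=23, direction=positive, advance = 40 mod 23 = 17 teeth = 17/23 turn
  gear 1: T1=10, direction=negative, advance = 40 mod 10 = 0 teeth = 0/10 turn
Gear 0: 40 mod 23 = 17
Fraction = 17 / 23 = 17/23 (gcd(17,23)=1) = 17/23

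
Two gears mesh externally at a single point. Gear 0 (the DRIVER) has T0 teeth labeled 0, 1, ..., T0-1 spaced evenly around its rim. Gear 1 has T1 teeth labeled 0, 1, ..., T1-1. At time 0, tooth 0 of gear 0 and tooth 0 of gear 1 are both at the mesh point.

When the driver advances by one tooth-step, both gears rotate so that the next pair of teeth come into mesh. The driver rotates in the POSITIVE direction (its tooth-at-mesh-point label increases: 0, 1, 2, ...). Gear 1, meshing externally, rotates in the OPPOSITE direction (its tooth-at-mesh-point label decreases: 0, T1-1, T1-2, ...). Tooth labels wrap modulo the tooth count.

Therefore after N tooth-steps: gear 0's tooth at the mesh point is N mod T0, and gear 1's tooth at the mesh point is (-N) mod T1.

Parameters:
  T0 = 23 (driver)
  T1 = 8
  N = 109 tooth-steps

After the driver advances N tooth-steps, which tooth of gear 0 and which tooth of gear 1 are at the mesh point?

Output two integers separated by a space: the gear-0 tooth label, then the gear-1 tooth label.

Gear 0 (driver, T0=23): tooth at mesh = N mod T0
  109 = 4 * 23 + 17, so 109 mod 23 = 17
  gear 0 tooth = 17
Gear 1 (driven, T1=8): tooth at mesh = (-N) mod T1
  109 = 13 * 8 + 5, so 109 mod 8 = 5
  (-109) mod 8 = (-5) mod 8 = 8 - 5 = 3
Mesh after 109 steps: gear-0 tooth 17 meets gear-1 tooth 3

Answer: 17 3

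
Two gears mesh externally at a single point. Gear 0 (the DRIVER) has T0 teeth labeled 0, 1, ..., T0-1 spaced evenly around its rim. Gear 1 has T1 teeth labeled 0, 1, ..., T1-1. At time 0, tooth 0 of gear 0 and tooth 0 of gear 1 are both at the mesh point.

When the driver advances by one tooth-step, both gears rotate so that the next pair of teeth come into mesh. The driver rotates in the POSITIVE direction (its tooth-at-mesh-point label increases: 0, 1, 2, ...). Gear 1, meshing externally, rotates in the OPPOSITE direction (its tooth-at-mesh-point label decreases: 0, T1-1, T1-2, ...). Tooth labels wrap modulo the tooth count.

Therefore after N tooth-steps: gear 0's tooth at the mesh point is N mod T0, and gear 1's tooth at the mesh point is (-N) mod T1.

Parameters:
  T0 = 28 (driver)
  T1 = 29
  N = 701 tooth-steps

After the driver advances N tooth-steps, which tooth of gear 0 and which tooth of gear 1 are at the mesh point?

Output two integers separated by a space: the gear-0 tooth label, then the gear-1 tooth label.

Gear 0 (driver, T0=28): tooth at mesh = N mod T0
  701 = 25 * 28 + 1, so 701 mod 28 = 1
  gear 0 tooth = 1
Gear 1 (driven, T1=29): tooth at mesh = (-N) mod T1
  701 = 24 * 29 + 5, so 701 mod 29 = 5
  (-701) mod 29 = (-5) mod 29 = 29 - 5 = 24
Mesh after 701 steps: gear-0 tooth 1 meets gear-1 tooth 24

Answer: 1 24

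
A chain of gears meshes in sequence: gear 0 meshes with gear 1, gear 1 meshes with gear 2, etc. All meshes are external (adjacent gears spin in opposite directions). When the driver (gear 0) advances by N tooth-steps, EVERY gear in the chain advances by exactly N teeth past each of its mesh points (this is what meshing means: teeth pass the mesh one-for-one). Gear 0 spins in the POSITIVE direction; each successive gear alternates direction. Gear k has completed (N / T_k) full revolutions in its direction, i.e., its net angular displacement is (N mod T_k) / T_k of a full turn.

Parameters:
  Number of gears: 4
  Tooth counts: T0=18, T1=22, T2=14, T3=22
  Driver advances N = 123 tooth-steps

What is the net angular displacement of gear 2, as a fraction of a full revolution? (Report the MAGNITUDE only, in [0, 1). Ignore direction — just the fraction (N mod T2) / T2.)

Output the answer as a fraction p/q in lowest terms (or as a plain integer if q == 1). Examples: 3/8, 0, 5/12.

Chain of 4 gears, tooth counts: [18, 22, 14, 22]
  gear 0: T0=18, direction=positive, advance = 123 mod 18 = 15 teeth = 15/18 turn
  gear 1: T1=22, direction=negative, advance = 123 mod 22 = 13 teeth = 13/22 turn
  gear 2: T2=14, direction=positive, advance = 123 mod 14 = 11 teeth = 11/14 turn
  gear 3: T3=22, direction=negative, advance = 123 mod 22 = 13 teeth = 13/22 turn
Gear 2: 123 mod 14 = 11
Fraction = 11 / 14 = 11/14 (gcd(11,14)=1) = 11/14

Answer: 11/14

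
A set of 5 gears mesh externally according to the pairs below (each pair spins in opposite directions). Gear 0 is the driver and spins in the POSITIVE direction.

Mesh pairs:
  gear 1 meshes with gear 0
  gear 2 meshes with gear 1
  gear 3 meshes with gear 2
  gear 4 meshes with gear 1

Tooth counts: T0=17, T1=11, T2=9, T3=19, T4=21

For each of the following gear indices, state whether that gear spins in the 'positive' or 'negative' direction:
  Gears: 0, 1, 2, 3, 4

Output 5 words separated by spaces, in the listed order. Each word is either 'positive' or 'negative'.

Answer: positive negative positive negative positive

Derivation:
Gear 0 (driver): positive (depth 0)
  gear 1: meshes with gear 0 -> depth 1 -> negative (opposite of gear 0)
  gear 2: meshes with gear 1 -> depth 2 -> positive (opposite of gear 1)
  gear 3: meshes with gear 2 -> depth 3 -> negative (opposite of gear 2)
  gear 4: meshes with gear 1 -> depth 2 -> positive (opposite of gear 1)
Queried indices 0, 1, 2, 3, 4 -> positive, negative, positive, negative, positive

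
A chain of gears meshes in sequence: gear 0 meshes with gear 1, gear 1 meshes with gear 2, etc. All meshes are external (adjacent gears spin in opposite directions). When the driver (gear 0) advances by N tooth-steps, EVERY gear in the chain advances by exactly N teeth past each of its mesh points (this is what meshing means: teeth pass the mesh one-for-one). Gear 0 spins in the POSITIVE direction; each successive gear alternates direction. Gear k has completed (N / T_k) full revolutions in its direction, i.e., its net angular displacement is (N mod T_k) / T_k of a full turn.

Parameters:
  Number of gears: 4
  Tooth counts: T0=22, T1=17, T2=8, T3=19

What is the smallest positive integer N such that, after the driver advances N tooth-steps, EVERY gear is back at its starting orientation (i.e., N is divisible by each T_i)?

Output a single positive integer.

Gear k returns to start when N is a multiple of T_k.
All gears at start simultaneously when N is a common multiple of [22, 17, 8, 19]; the smallest such N is lcm(22, 17, 8, 19).
Start: lcm = T0 = 22
Fold in T1=17: gcd(22, 17) = 1; lcm(22, 17) = 22 * 17 / 1 = 374 / 1 = 374
Fold in T2=8: gcd(374, 8) = 2; lcm(374, 8) = 374 * 8 / 2 = 2992 / 2 = 1496
Fold in T3=19: gcd(1496, 19) = 1; lcm(1496, 19) = 1496 * 19 / 1 = 28424 / 1 = 28424
Full cycle length = 28424

Answer: 28424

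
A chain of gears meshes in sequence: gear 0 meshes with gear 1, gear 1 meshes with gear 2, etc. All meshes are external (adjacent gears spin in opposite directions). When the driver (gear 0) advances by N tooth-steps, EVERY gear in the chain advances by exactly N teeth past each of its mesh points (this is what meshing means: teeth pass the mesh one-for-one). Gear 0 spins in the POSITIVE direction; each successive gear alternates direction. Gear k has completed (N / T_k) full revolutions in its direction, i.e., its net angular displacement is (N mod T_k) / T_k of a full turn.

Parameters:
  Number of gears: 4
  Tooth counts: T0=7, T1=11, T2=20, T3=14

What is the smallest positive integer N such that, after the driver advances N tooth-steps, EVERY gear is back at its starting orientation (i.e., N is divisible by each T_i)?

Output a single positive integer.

Gear k returns to start when N is a multiple of T_k.
All gears at start simultaneously when N is a common multiple of [7, 11, 20, 14]; the smallest such N is lcm(7, 11, 20, 14).
Start: lcm = T0 = 7
Fold in T1=11: gcd(7, 11) = 1; lcm(7, 11) = 7 * 11 / 1 = 77 / 1 = 77
Fold in T2=20: gcd(77, 20) = 1; lcm(77, 20) = 77 * 20 / 1 = 1540 / 1 = 1540
Fold in T3=14: gcd(1540, 14) = 14; lcm(1540, 14) = 1540 * 14 / 14 = 21560 / 14 = 1540
Full cycle length = 1540

Answer: 1540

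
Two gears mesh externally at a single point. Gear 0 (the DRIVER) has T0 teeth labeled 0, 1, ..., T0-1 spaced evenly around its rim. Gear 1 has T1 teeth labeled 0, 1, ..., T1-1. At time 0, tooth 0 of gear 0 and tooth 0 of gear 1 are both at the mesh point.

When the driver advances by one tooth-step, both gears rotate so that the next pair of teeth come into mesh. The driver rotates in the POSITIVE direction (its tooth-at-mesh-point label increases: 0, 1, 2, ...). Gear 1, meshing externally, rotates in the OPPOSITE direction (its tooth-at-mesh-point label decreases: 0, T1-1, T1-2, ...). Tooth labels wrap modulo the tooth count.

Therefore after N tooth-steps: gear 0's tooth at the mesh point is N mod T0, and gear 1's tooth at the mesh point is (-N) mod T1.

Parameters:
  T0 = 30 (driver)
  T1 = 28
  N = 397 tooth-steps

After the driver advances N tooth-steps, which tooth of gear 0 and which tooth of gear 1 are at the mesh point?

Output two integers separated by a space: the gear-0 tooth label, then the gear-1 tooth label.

Gear 0 (driver, T0=30): tooth at mesh = N mod T0
  397 = 13 * 30 + 7, so 397 mod 30 = 7
  gear 0 tooth = 7
Gear 1 (driven, T1=28): tooth at mesh = (-N) mod T1
  397 = 14 * 28 + 5, so 397 mod 28 = 5
  (-397) mod 28 = (-5) mod 28 = 28 - 5 = 23
Mesh after 397 steps: gear-0 tooth 7 meets gear-1 tooth 23

Answer: 7 23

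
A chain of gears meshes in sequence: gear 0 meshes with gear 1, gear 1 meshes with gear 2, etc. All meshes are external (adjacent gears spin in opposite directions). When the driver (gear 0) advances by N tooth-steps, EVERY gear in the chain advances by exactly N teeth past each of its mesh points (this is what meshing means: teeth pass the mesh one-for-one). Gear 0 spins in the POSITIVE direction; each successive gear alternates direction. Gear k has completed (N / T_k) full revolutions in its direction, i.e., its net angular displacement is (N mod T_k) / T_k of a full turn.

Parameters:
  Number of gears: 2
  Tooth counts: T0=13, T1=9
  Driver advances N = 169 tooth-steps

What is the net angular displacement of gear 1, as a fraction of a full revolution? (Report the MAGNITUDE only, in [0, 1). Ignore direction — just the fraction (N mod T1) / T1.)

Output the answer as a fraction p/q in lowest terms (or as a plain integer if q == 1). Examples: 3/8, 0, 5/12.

Answer: 7/9

Derivation:
Chain of 2 gears, tooth counts: [13, 9]
  gear 0: T0=13, direction=positive, advance = 169 mod 13 = 0 teeth = 0/13 turn
  gear 1: T1=9, direction=negative, advance = 169 mod 9 = 7 teeth = 7/9 turn
Gear 1: 169 mod 9 = 7
Fraction = 7 / 9 = 7/9 (gcd(7,9)=1) = 7/9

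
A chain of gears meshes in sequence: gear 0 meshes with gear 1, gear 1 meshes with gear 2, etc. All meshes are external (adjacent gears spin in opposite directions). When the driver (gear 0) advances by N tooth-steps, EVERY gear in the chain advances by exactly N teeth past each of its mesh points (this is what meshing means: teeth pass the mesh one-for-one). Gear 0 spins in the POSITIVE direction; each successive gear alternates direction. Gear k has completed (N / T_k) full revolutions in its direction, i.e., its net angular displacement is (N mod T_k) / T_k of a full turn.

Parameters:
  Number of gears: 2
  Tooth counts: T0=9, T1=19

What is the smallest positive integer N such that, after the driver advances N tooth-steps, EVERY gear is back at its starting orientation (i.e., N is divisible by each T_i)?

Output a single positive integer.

Gear k returns to start when N is a multiple of T_k.
All gears at start simultaneously when N is a common multiple of [9, 19]; the smallest such N is lcm(9, 19).
Start: lcm = T0 = 9
Fold in T1=19: gcd(9, 19) = 1; lcm(9, 19) = 9 * 19 / 1 = 171 / 1 = 171
Full cycle length = 171

Answer: 171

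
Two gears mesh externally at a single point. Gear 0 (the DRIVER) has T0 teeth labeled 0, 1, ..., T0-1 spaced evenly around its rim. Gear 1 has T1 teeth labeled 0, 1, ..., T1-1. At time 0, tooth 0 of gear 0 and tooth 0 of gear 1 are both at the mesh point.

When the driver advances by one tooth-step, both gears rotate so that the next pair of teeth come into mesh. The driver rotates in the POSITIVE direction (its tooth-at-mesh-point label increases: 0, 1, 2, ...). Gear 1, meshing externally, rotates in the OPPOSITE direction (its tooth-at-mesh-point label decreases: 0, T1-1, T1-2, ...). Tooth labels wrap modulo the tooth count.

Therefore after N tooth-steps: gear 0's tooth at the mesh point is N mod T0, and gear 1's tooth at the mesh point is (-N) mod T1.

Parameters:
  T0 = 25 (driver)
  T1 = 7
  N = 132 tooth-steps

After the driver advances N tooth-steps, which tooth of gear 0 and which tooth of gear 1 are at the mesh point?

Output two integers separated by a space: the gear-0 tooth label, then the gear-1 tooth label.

Answer: 7 1

Derivation:
Gear 0 (driver, T0=25): tooth at mesh = N mod T0
  132 = 5 * 25 + 7, so 132 mod 25 = 7
  gear 0 tooth = 7
Gear 1 (driven, T1=7): tooth at mesh = (-N) mod T1
  132 = 18 * 7 + 6, so 132 mod 7 = 6
  (-132) mod 7 = (-6) mod 7 = 7 - 6 = 1
Mesh after 132 steps: gear-0 tooth 7 meets gear-1 tooth 1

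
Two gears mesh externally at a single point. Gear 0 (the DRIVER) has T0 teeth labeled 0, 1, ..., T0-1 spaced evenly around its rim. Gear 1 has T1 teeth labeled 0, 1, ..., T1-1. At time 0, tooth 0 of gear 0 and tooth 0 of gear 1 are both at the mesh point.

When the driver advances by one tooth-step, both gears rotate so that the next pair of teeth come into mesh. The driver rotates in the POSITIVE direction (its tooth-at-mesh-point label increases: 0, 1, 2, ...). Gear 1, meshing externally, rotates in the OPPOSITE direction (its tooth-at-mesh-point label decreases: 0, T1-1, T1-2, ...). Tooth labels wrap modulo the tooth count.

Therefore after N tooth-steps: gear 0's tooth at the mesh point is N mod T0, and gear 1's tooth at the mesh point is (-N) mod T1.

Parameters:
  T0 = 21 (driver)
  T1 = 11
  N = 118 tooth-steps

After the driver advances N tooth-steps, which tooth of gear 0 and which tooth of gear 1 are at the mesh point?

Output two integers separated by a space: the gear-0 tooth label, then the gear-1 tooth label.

Gear 0 (driver, T0=21): tooth at mesh = N mod T0
  118 = 5 * 21 + 13, so 118 mod 21 = 13
  gear 0 tooth = 13
Gear 1 (driven, T1=11): tooth at mesh = (-N) mod T1
  118 = 10 * 11 + 8, so 118 mod 11 = 8
  (-118) mod 11 = (-8) mod 11 = 11 - 8 = 3
Mesh after 118 steps: gear-0 tooth 13 meets gear-1 tooth 3

Answer: 13 3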